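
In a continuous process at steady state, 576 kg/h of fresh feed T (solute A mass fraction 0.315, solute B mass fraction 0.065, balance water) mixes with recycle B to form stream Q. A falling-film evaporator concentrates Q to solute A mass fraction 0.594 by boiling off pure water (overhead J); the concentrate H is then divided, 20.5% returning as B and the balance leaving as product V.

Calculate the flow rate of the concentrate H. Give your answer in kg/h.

384.2 kg/h

Overall solute A balance (none leaves overhead): solute A in fresh feed = solute A in product, i.e. 576×0.315 = (1−0.205)·H·0.594.
H = 181.44/(0.594×0.795) = 384.22 kg/h.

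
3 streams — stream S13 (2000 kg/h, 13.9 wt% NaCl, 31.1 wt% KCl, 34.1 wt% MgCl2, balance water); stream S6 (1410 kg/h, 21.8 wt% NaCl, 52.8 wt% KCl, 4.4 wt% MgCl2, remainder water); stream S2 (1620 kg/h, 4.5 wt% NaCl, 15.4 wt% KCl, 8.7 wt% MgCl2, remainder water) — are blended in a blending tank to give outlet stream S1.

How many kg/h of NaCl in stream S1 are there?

658.3 kg/h

NaCl out = NaCl in = 2000×0.139 + 1410×0.218 + 1620×0.045 = 658.28 kg/h.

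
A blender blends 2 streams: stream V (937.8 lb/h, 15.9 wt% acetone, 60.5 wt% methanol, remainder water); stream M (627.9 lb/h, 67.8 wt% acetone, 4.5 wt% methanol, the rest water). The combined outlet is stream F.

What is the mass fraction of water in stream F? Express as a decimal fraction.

Total flow out = 937.8 + 627.9 = 1565.7 lb/h.
water in = 937.8×0.236 + 627.9×0.277 = 395.25 lb/h.
water mass fraction in F = 395.25/1565.7 = 0.252.

0.252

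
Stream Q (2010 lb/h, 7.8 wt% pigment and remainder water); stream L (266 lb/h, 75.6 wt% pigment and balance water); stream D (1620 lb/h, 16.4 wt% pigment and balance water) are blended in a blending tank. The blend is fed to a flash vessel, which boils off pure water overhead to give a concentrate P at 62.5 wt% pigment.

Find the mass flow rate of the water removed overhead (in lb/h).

2898 lb/h

pigment entering = 2010×0.078 + 266×0.756 + 1620×0.164 = 623.56 lb/h.
All pigment reports to P, so P = 623.56/0.625 = 997.69 lb/h.
Total feed = 3896 lb/h; overhead = 3896 − 997.69 = 2898.3 lb/h.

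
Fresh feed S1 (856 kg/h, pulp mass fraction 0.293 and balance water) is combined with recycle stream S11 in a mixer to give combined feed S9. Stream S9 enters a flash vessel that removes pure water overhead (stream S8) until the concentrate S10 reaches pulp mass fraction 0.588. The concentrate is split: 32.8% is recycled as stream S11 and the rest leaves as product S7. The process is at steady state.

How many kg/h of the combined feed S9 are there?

1064 kg/h

Overall pulp balance (none leaves overhead): pulp in fresh feed = pulp in product, i.e. 856×0.293 = (1−0.328)·S10·0.588.
S10 = 250.81/(0.588×0.672) = 634.74 kg/h.
Recycle S11 = 0.328×634.74 = 208.19 kg/h.
Combined feed S9 = 856 + 208.19 = 1064.2 kg/h.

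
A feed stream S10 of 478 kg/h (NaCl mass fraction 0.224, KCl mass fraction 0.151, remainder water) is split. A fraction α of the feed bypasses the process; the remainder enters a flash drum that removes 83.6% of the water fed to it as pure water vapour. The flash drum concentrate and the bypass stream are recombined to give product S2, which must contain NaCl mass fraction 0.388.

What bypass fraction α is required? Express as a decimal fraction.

All 478×0.224 = 107.07 kg/h of NaCl reaches S2, so S2 = 107.07/0.388 = 275.96 kg/h and vapour = 202.04 kg/h.
The evaporator receives (1−α)·478 of feed at 0.625 water and removes 0.836 of that water:
0.836×0.625×(1−α)×478 = 202.04
(1−α) = 202.04/249.75 = 0.8090;  α = 0.1910.

0.191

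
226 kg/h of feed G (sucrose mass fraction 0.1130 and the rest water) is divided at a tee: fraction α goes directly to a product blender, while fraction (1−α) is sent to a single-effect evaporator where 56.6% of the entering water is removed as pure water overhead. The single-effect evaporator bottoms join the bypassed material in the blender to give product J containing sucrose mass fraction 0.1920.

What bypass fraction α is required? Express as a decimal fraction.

All 226×0.113 = 25.538 kg/h of sucrose reaches J, so J = 25.538/0.192 = 133.01 kg/h and vapour = 92.99 kg/h.
The evaporator receives (1−α)·226 of feed at 0.887 water and removes 0.566 of that water:
0.566×0.887×(1−α)×226 = 92.99
(1−α) = 92.99/113.46 = 0.8196;  α = 0.1804.

0.180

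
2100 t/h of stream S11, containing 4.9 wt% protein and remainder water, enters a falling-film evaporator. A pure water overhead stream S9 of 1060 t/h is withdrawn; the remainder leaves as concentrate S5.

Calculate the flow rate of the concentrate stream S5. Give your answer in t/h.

Concentrate = 2100 − 1060 = 1040 t/h.

1040 t/h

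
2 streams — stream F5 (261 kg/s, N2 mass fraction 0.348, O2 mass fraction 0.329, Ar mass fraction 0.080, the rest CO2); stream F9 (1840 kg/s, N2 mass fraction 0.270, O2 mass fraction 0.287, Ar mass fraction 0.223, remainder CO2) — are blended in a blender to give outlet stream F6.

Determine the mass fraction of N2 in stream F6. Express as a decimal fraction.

0.280

Total flow out = 261 + 1840 = 2101 kg/s.
N2 in = 261×0.348 + 1840×0.270 = 587.63 kg/s.
N2 mass fraction in F6 = 587.63/2101 = 0.280.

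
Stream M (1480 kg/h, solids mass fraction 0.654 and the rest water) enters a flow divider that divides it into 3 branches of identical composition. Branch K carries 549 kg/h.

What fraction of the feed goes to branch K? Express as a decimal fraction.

Fraction to K = 549/1480 = 0.3709.

0.371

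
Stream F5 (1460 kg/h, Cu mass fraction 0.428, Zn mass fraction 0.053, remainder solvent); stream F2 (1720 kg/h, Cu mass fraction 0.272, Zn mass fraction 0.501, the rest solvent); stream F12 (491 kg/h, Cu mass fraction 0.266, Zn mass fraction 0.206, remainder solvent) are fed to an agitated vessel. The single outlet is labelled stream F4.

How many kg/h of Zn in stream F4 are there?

1040 kg/h

Zn out = Zn in = 1460×0.053 + 1720×0.501 + 491×0.206 = 1040.2 kg/h.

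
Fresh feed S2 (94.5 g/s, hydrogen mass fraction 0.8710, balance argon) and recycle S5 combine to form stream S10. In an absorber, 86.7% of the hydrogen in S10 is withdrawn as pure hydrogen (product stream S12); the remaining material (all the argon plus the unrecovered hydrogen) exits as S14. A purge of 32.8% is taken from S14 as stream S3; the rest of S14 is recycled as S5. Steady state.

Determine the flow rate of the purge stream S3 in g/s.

16.13 g/s

argon enters only via S2 and leaves only via the purge: 94.5×0.129 = 0.328×(argon in S14), and the absorber passes all argon, so argon in S10 = argon in S14 = 37.166 g/s.
hydrogen in S10: m_A = 94.5×0.871 + (1−0.328)·(1−0.867)·m_A, so m_A = 82.309/0.9106 = 90.388 g/s.
S14 = (1−0.867)×90.388 + 37.166 = 49.188 g/s.
Purge S3 = 0.328×49.188 = 16.134 g/s.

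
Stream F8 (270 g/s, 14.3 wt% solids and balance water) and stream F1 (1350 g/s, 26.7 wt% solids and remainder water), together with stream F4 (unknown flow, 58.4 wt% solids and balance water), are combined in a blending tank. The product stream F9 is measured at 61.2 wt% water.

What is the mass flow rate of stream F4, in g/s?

1171 g/s

Let F4 be the unknown flow. Total out = 1620 + F4.
water balance: 1220.9 + 0.416·F4 = 0.612·(1620 + F4)
(0.416 − 0.612)·F4 = 0.612×1620 − 1220.9 = -229.5
F4 = -229.5 / -0.196 = 1170.9 g/s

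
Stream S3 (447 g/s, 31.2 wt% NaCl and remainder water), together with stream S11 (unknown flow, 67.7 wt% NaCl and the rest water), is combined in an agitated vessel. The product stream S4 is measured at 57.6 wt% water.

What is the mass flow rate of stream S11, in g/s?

Let S11 be the unknown flow. Total out = 447 + S11.
water balance: 307.54 + 0.323·S11 = 0.576·(447 + S11)
(0.323 − 0.576)·S11 = 0.576×447 − 307.54 = -50.064
S11 = -50.064 / -0.253 = 197.88 g/s

197.9 g/s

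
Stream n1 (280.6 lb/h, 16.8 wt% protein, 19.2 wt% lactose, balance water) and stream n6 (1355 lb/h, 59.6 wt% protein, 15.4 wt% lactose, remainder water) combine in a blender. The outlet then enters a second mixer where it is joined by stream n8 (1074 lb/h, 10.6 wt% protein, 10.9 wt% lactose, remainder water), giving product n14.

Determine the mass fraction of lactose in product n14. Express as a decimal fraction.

0.140

Overall, product flow = 2709.6 lb/h.
lactose in = 280.6×0.192 + 1355×0.154 + 1074×0.109 = 379.61 lb/h.
lactose fraction in n14 = 0.140.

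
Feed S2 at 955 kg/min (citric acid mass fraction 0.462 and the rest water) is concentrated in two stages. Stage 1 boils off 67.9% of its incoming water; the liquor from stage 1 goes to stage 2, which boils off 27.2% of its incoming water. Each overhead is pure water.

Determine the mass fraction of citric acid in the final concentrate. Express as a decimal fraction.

water in feed = 955×0.538 = 513.79 kg/min.
After stage 1: water left = (1−0.679)×513.79 = 164.93; stream total = 606.14 kg/min.
After stage 2: water left = (1−0.272)×164.93 = 120.07; final concentrate = 561.28 kg/min.
citric acid fraction = 441.21/561.28 = 0.786.

0.786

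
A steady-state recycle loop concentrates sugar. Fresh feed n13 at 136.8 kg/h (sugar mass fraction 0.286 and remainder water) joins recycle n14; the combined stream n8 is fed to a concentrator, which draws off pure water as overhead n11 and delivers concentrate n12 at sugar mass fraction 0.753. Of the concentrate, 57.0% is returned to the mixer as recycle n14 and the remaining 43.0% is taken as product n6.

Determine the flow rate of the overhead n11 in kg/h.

Overall sugar balance (none leaves overhead): sugar in fresh feed = sugar in product, i.e. 136.8×0.286 = (1−0.570)·n12·0.753.
n12 = 39.125/(0.753×0.430) = 120.83 kg/h.
Recycle n14 = 0.570×120.83 = 68.875 kg/h.
Combined feed n8 = 136.8 + 68.875 = 205.68 kg/h.
Overhead n11 = n8 − n12 = 205.68 − 120.83 = 84.841 kg/h.

84.84 kg/h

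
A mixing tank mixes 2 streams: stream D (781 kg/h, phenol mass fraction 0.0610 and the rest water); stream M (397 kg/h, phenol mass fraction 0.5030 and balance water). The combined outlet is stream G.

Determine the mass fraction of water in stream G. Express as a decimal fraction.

Total flow out = 781 + 397 = 1178 kg/h.
water in = 781×0.939 + 397×0.497 = 930.67 kg/h.
water mass fraction in G = 930.67/1178 = 0.7900.

0.7900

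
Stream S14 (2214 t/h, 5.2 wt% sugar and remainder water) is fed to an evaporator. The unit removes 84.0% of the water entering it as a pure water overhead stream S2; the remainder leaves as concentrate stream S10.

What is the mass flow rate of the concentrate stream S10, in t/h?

450.9 t/h

water entering = 2214×0.948 = 2098.9 t/h; overhead removed = 0.840×2098.9 = 1763.1 t/h.
Concentrate = 2214 − 1763.1 = 450.95 t/h.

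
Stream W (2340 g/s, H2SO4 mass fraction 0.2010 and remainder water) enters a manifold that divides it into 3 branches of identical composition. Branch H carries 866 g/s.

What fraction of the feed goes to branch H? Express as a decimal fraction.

0.370

Fraction to H = 866/2340 = 0.3701.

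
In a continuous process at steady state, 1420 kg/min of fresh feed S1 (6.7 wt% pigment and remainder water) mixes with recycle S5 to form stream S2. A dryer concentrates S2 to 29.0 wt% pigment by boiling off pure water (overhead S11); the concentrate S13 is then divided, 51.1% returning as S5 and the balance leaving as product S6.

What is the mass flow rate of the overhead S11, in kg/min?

1092 kg/min

Overall pigment balance (none leaves overhead): pigment in fresh feed = pigment in product, i.e. 1420×0.067 = (1−0.511)·S13·0.290.
S13 = 95.14/(0.290×0.489) = 670.9 kg/min.
Recycle S5 = 0.511×670.9 = 342.83 kg/min.
Combined feed S2 = 1420 + 342.83 = 1762.8 kg/min.
Overhead S11 = S2 − S13 = 1762.8 − 670.9 = 1091.9 kg/min.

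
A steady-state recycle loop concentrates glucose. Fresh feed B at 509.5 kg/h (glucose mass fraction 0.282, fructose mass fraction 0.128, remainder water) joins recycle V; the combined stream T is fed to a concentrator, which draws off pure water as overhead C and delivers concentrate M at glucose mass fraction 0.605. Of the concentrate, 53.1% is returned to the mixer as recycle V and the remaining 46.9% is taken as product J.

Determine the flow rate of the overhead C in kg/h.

Overall glucose balance (none leaves overhead): glucose in fresh feed = glucose in product, i.e. 509.5×0.282 = (1−0.531)·M·0.605.
M = 143.68/(0.605×0.469) = 506.37 kg/h.
Recycle V = 0.531×506.37 = 268.88 kg/h.
Combined feed T = 509.5 + 268.88 = 778.38 kg/h.
Overhead C = T − M = 778.38 − 506.37 = 272.01 kg/h.

272 kg/h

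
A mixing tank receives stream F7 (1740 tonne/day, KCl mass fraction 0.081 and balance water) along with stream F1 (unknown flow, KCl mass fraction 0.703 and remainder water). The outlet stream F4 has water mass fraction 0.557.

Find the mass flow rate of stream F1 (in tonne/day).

Let F1 be the unknown flow. Total out = 1740 + F1.
water balance: 1599.1 + 0.297·F1 = 0.557·(1740 + F1)
(0.297 − 0.557)·F1 = 0.557×1740 − 1599.1 = -629.88
F1 = -629.88 / -0.260 = 2422.6 tonne/day

2423 tonne/day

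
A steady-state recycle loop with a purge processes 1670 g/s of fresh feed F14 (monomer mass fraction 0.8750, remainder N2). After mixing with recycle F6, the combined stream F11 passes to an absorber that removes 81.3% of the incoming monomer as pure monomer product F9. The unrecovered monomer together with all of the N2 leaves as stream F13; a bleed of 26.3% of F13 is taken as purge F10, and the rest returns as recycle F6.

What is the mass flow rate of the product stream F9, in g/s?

monomer in F11: m_A = 1670×0.875 + (1−0.263)·(1−0.813)·m_A, so m_A = 1461.2/0.8622 = 1694.8 g/s.
Product F9 = 0.813×1694.8 = 1377.9 g/s.

1378 g/s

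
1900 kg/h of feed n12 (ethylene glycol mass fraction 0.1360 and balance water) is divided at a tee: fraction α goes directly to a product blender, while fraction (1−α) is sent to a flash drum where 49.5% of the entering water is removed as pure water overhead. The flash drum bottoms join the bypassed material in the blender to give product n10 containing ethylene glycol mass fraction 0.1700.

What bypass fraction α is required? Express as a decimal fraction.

All 1900×0.136 = 258.4 kg/h of ethylene glycol reaches n10, so n10 = 258.4/0.170 = 1520 kg/h and vapour = 380 kg/h.
The evaporator receives (1−α)·1900 of feed at 0.864 water and removes 0.495 of that water:
0.495×0.864×(1−α)×1900 = 380
(1−α) = 380/812.59 = 0.4676;  α = 0.5324.

0.532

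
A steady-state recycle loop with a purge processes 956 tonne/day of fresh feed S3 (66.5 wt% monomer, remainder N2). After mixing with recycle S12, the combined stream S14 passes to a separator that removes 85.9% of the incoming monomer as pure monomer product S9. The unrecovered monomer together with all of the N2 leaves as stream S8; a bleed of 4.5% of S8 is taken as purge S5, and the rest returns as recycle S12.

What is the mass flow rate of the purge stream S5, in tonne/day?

N2 enters only via S3 and leaves only via the purge: 956×0.335 = 0.045×(N2 in S8), and the separator passes all N2, so N2 in S14 = N2 in S8 = 7116.9 tonne/day.
monomer in S14: m_A = 956×0.665 + (1−0.045)·(1−0.859)·m_A, so m_A = 635.74/0.8653 = 734.67 tonne/day.
S8 = (1−0.859)×734.67 + 7116.9 = 7220.5 tonne/day.
Purge S5 = 0.045×7220.5 = 324.92 tonne/day.

324.9 tonne/day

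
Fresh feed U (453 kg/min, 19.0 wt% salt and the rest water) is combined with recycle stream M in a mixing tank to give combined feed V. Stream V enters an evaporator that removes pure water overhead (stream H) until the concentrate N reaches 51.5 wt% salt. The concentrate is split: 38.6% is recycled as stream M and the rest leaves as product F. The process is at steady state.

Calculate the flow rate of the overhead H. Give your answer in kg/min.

Overall salt balance (none leaves overhead): salt in fresh feed = salt in product, i.e. 453×0.190 = (1−0.386)·N·0.515.
N = 86.07/(0.515×0.614) = 272.19 kg/min.
Recycle M = 0.386×272.19 = 105.07 kg/min.
Combined feed V = 453 + 105.07 = 558.07 kg/min.
Overhead H = V − N = 558.07 − 272.19 = 285.87 kg/min.

285.9 kg/min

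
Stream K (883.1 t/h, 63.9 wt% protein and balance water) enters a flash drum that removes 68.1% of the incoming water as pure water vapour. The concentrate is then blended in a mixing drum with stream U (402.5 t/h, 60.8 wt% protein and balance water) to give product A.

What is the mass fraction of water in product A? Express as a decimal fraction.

0.243

Vapour removed = 0.681×0.361×883.1 = 217.1 t/h; concentrate = 666 t/h.
water reaching the mixer = 101.7 (from concentrate) + 402.5×0.392 = 259.48 t/h.
Product flow = 666 + 402.5 = 1068.5 t/h; water fraction = 0.243.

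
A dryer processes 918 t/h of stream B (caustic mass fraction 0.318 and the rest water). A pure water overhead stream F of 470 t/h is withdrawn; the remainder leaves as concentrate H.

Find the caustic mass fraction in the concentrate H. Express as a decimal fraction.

0.652

caustic is not removed: 918×0.318 = 291.92 t/h of caustic enters H.
Concentrate = 918 − 470 = 448 t/h.
Mass fraction = 291.92/448 = 0.652.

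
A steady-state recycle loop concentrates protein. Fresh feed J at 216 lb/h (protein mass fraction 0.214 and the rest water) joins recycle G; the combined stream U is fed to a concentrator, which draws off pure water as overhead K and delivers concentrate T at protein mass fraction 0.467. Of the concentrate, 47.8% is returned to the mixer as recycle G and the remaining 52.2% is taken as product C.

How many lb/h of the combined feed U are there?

306.6 lb/h

Overall protein balance (none leaves overhead): protein in fresh feed = protein in product, i.e. 216×0.214 = (1−0.478)·T·0.467.
T = 46.224/(0.467×0.522) = 189.62 lb/h.
Recycle G = 0.478×189.62 = 90.638 lb/h.
Combined feed U = 216 + 90.638 = 306.64 lb/h.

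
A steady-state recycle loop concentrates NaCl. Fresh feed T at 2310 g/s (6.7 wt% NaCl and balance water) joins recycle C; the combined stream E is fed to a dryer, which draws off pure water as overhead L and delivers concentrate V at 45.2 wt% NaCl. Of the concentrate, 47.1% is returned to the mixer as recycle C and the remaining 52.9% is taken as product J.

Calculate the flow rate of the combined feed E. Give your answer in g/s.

Overall NaCl balance (none leaves overhead): NaCl in fresh feed = NaCl in product, i.e. 2310×0.067 = (1−0.471)·V·0.452.
V = 154.77/(0.452×0.529) = 647.28 g/s.
Recycle C = 0.471×647.28 = 304.87 g/s.
Combined feed E = 2310 + 304.87 = 2614.9 g/s.

2615 g/s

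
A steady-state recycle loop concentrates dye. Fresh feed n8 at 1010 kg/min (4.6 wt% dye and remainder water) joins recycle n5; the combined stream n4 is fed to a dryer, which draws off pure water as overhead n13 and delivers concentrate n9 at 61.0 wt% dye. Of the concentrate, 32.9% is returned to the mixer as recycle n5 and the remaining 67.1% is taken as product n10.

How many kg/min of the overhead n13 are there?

Overall dye balance (none leaves overhead): dye in fresh feed = dye in product, i.e. 1010×0.046 = (1−0.329)·n9·0.610.
n9 = 46.46/(0.610×0.671) = 113.51 kg/min.
Recycle n5 = 0.329×113.51 = 37.344 kg/min.
Combined feed n4 = 1010 + 37.344 = 1047.3 kg/min.
Overhead n13 = n4 − n9 = 1047.3 − 113.51 = 933.84 kg/min.

933.8 kg/min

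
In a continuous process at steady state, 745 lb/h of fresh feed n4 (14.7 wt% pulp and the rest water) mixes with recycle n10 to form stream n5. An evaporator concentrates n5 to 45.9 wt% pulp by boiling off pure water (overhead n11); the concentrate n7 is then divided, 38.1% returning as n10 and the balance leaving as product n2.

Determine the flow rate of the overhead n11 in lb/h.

Overall pulp balance (none leaves overhead): pulp in fresh feed = pulp in product, i.e. 745×0.147 = (1−0.381)·n7·0.459.
n7 = 109.52/(0.459×0.619) = 385.45 lb/h.
Recycle n10 = 0.381×385.45 = 146.86 lb/h.
Combined feed n5 = 745 + 146.86 = 891.86 lb/h.
Overhead n11 = n5 − n7 = 891.86 − 385.45 = 506.41 lb/h.

506.4 lb/h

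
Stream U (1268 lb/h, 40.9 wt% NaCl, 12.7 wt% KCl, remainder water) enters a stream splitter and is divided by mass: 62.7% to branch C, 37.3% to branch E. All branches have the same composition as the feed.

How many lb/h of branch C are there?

795 lb/h

Branch C flow = 0.627×1268 = 795.04 lb/h.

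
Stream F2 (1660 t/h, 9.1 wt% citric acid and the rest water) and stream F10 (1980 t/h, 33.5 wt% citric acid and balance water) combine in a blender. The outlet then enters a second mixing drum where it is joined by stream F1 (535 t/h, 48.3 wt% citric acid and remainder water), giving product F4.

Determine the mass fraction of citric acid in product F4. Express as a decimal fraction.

0.257

Overall, product flow = 4175 t/h.
citric acid in = 1660×0.091 + 1980×0.335 + 535×0.483 = 1072.8 t/h.
citric acid fraction in F4 = 0.257.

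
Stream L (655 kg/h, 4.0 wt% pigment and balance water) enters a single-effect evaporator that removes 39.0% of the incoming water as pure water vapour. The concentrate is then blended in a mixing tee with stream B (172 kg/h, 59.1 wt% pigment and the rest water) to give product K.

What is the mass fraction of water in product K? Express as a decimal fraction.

Vapour removed = 0.390×0.960×655 = 245.23 kg/h; concentrate = 409.77 kg/h.
water reaching the mixer = 383.57 (from concentrate) + 172×0.409 = 453.92 kg/h.
Product flow = 409.77 + 172 = 581.77 kg/h; water fraction = 0.780.

0.780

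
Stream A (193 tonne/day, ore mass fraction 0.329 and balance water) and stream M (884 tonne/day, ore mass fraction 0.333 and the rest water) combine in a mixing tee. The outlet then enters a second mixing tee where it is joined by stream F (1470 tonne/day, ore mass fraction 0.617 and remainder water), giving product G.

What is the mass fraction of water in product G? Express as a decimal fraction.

0.503

Overall, product flow = 2547 tonne/day.
water in = 193×0.671 + 884×0.667 + 1470×0.383 = 1282.1 tonne/day.
water fraction in G = 0.503.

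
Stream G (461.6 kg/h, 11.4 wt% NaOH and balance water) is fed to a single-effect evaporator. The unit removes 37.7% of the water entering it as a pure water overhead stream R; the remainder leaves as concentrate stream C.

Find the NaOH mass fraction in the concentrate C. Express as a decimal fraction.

NaOH is not removed: 461.6×0.114 = 52.622 kg/h of NaOH enters C.
water entering = 461.6×0.886 = 408.98 kg/h; overhead removed = 0.377×408.98 = 154.18 kg/h.
Concentrate = 461.6 − 154.18 = 307.42 kg/h.
Mass fraction = 52.622/307.42 = 0.171.

0.171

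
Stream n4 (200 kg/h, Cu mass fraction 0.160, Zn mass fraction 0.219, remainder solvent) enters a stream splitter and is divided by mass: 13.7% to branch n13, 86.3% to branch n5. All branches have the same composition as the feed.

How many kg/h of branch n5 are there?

Branch n5 flow = 0.863×200 = 172.6 kg/h.

172.6 kg/h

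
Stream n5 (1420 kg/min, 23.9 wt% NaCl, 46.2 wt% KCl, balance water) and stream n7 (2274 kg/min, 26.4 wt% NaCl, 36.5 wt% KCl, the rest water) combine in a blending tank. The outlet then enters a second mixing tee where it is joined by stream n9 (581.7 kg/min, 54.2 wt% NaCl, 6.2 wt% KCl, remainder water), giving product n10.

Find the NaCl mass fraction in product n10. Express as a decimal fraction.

Overall, product flow = 4275.7 kg/min.
NaCl in = 1420×0.239 + 2274×0.264 + 581.7×0.542 = 1255 kg/min.
NaCl fraction in n10 = 0.294.

0.294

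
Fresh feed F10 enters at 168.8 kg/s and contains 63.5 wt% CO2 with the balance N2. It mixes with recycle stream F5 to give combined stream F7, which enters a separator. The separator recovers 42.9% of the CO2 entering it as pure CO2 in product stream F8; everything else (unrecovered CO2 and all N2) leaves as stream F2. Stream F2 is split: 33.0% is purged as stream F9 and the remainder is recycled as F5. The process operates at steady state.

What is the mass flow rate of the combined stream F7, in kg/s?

360.3 kg/s

N2 enters only via F10 and leaves only via the purge: 168.8×0.365 = 0.330×(N2 in F2), and the separator passes all N2, so N2 in F7 = N2 in F2 = 186.7 kg/s.
CO2 in F7: m_A = 168.8×0.635 + (1−0.330)·(1−0.429)·m_A, so m_A = 107.19/0.6174 = 173.6 kg/s.
F7 = 173.6 + 186.7 = 360.31 kg/s.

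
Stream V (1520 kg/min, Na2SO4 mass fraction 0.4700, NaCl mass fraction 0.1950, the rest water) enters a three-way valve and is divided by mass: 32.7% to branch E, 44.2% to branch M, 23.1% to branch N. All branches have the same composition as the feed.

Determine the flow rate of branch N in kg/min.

351.1 kg/min

Branch N flow = 0.231×1520 = 351.12 kg/min.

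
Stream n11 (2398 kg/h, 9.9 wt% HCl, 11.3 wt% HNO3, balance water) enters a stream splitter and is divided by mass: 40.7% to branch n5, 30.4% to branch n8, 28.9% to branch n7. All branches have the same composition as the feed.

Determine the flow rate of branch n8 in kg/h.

Branch n8 flow = 0.304×2398 = 728.99 kg/h.

729 kg/h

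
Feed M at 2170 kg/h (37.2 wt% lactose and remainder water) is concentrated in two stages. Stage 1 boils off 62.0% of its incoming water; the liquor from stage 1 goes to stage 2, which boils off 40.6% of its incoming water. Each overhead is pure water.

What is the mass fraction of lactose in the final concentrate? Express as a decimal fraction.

0.724

water in feed = 2170×0.628 = 1362.8 kg/h.
After stage 1: water left = (1−0.620)×1362.8 = 517.85; stream total = 1325.1 kg/h.
After stage 2: water left = (1−0.406)×517.85 = 307.6; final concentrate = 1114.8 kg/h.
lactose fraction = 807.24/1114.8 = 0.724.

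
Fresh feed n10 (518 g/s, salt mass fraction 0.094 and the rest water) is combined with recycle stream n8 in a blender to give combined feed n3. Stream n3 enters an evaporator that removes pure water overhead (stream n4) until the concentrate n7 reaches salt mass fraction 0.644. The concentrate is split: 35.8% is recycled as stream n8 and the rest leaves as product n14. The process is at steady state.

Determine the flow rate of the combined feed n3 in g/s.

560.2 g/s

Overall salt balance (none leaves overhead): salt in fresh feed = salt in product, i.e. 518×0.094 = (1−0.358)·n7·0.644.
n7 = 48.692/(0.644×0.642) = 117.77 g/s.
Recycle n8 = 0.358×117.77 = 42.162 g/s.
Combined feed n3 = 518 + 42.162 = 560.16 g/s.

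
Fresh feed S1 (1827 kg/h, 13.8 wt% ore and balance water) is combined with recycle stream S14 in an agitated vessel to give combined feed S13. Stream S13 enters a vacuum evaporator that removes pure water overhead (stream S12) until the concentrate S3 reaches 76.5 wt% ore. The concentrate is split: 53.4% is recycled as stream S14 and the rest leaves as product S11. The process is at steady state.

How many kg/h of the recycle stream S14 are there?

Overall ore balance (none leaves overhead): ore in fresh feed = ore in product, i.e. 1827×0.138 = (1−0.534)·S3·0.765.
S3 = 252.13/(0.765×0.466) = 707.25 kg/h.
Recycle S14 = 0.534×707.25 = 377.67 kg/h.

377.7 kg/h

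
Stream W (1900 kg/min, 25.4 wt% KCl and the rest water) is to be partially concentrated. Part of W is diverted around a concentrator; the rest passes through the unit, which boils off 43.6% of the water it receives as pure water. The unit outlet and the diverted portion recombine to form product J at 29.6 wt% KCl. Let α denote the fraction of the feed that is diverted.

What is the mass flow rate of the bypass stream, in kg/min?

All 1900×0.254 = 482.6 kg/min of KCl reaches J, so J = 482.6/0.296 = 1630.4 kg/min and vapour = 269.59 kg/min.
The evaporator receives (1−α)·1900 of feed at 0.746 water and removes 0.436 of that water:
0.436×0.746×(1−α)×1900 = 269.59
(1−α) = 269.59/617.99 = 0.4362;  α = 0.5638.
Bypass flow = 0.5638×1900 = 1071.1 kg/min.

1071 kg/min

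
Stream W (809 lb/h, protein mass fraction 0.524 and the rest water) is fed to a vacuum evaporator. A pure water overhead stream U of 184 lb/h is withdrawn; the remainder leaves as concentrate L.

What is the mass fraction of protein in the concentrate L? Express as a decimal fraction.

0.678

protein is not removed: 809×0.524 = 423.92 lb/h of protein enters L.
Concentrate = 809 − 184 = 625 lb/h.
Mass fraction = 423.92/625 = 0.678.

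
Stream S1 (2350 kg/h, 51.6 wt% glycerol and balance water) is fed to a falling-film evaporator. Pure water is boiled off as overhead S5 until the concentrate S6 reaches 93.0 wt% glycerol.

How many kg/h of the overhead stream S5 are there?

glycerol is conserved: 2350×0.516 = 1212.6 kg/h all reports to the concentrate.
Concentrate = 1212.6/(target fraction) = 1303.9 kg/h.
Overhead = 2350 − 1303.9 = 1046.1 kg/h.

1046 kg/h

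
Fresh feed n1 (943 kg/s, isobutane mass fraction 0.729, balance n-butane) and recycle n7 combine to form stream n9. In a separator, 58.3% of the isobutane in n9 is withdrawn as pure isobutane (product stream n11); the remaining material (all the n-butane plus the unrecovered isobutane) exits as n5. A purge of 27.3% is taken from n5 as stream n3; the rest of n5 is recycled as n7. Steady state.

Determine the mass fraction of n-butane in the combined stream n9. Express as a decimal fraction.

0.487

n-butane enters only via n1 and leaves only via the purge: 943×0.271 = 0.273×(n-butane in n5), and the separator passes all n-butane, so n-butane in n9 = n-butane in n5 = 936.09 kg/s.
isobutane in n9: m_A = 943×0.729 + (1−0.273)·(1−0.583)·m_A, so m_A = 687.45/0.6968 = 986.52 kg/s.
n9 = 986.52 + 936.09 = 1922.6 kg/s.
n-butane fraction in n9 = 936.09/1922.6 = 0.487.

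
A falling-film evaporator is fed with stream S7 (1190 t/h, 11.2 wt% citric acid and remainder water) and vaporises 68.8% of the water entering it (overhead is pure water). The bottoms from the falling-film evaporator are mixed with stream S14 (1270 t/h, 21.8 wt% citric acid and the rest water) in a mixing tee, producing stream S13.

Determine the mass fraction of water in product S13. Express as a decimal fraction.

Vapour removed = 0.688×0.888×1190 = 727.02 t/h; concentrate = 462.98 t/h.
water reaching the mixer = 329.7 (from concentrate) + 1270×0.782 = 1322.8 t/h.
Product flow = 462.98 + 1270 = 1733 t/h; water fraction = 0.7633.

0.7633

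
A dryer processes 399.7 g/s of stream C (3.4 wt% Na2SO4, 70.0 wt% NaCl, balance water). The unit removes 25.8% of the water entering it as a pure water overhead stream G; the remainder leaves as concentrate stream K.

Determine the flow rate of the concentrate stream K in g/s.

372.3 g/s

water entering = 399.7×0.266 = 106.32 g/s; overhead removed = 0.258×106.32 = 27.431 g/s.
Concentrate = 399.7 − 27.431 = 372.27 g/s.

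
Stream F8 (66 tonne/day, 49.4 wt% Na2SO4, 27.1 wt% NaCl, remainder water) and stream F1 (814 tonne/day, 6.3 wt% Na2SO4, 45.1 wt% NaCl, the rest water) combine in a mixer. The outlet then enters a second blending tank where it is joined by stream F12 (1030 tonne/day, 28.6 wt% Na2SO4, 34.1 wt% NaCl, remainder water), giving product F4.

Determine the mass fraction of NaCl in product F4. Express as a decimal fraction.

Overall, product flow = 1910 tonne/day.
NaCl in = 66×0.271 + 814×0.451 + 1030×0.341 = 736.23 tonne/day.
NaCl fraction in F4 = 0.3855.

0.3855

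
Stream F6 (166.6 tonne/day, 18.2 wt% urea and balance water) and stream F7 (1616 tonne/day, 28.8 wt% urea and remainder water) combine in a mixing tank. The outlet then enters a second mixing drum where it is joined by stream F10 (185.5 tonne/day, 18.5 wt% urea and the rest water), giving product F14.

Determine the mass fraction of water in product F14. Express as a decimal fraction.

0.7307

Overall, product flow = 1968.1 tonne/day.
water in = 166.6×0.818 + 1616×0.712 + 185.5×0.815 = 1438.1 tonne/day.
water fraction in F14 = 0.7307.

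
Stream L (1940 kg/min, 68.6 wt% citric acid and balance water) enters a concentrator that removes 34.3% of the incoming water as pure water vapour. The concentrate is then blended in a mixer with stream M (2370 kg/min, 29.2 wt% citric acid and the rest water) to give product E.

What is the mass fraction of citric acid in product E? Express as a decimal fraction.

0.493

Vapour removed = 0.343×0.314×1940 = 208.94 kg/min; concentrate = 1731.1 kg/min.
citric acid reaching the mixer = 1330.8 (from concentrate) + 2370×0.292 = 2022.9 kg/min.
Product flow = 1731.1 + 2370 = 4101.1 kg/min; citric acid fraction = 0.493.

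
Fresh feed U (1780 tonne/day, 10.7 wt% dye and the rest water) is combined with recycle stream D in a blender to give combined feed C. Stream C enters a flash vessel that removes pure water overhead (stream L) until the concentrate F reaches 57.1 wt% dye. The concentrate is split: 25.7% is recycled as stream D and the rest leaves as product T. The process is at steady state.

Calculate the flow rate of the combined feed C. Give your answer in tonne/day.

Overall dye balance (none leaves overhead): dye in fresh feed = dye in product, i.e. 1780×0.107 = (1−0.257)·F·0.571.
F = 190.46/(0.571×0.743) = 448.93 tonne/day.
Recycle D = 0.257×448.93 = 115.38 tonne/day.
Combined feed C = 1780 + 115.38 = 1895.4 tonne/day.

1895 tonne/day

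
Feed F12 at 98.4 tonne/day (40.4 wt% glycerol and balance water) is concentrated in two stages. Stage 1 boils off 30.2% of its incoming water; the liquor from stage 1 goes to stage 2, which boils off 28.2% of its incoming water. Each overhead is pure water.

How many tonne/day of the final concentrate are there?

69.15 tonne/day

water in feed = 98.4×0.596 = 58.646 tonne/day.
After stage 1: water left = (1−0.302)×58.646 = 40.935; stream total = 80.689 tonne/day.
After stage 2: water left = (1−0.282)×40.935 = 29.391; final concentrate = 69.145 tonne/day.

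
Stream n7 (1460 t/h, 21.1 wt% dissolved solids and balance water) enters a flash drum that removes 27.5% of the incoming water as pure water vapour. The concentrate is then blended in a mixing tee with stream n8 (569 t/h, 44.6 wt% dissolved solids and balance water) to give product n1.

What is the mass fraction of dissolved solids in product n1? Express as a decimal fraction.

Vapour removed = 0.275×0.789×1460 = 316.78 t/h; concentrate = 1143.2 t/h.
dissolved solids reaching the mixer = 308.06 (from concentrate) + 569×0.446 = 561.83 t/h.
Product flow = 1143.2 + 569 = 1712.2 t/h; dissolved solids fraction = 0.3281.

0.3281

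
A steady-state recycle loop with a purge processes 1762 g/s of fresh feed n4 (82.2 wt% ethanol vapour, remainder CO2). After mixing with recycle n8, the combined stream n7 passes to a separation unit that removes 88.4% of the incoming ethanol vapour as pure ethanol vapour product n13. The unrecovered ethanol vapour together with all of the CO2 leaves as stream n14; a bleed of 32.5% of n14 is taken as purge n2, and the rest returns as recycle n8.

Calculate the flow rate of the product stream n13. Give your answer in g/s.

ethanol vapour in n7: m_A = 1762×0.822 + (1−0.325)·(1−0.884)·m_A, so m_A = 1448.4/0.9217 = 1571.4 g/s.
Product n13 = 0.884×1571.4 = 1389.1 g/s.

1389 g/s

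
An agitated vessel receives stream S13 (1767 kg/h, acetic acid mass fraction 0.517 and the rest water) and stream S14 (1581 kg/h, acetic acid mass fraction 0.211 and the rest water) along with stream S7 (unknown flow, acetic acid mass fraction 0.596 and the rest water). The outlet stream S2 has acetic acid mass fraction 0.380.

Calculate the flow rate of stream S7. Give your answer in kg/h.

116.2 kg/h

Let S7 be the unknown flow. Total out = 3348 + S7.
acetic acid balance: 1247.1 + 0.596·S7 = 0.380·(3348 + S7)
(0.596 − 0.380)·S7 = 0.380×3348 − 1247.1 = 25.11
S7 = 25.11 / 0.216 = 116.25 kg/h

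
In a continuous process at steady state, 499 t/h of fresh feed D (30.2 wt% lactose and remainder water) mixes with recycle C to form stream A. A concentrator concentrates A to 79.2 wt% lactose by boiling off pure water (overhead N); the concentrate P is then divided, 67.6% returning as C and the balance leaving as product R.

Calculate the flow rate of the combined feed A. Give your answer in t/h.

Overall lactose balance (none leaves overhead): lactose in fresh feed = lactose in product, i.e. 499×0.302 = (1−0.676)·P·0.792.
P = 150.7/(0.792×0.324) = 587.27 t/h.
Recycle C = 0.676×587.27 = 396.99 t/h.
Combined feed A = 499 + 396.99 = 895.99 t/h.

896 t/h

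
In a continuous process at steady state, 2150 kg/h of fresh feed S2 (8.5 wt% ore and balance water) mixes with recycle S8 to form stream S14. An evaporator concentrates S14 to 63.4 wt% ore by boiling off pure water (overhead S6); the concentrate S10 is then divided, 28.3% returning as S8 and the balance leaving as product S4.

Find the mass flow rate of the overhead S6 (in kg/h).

1862 kg/h

Overall ore balance (none leaves overhead): ore in fresh feed = ore in product, i.e. 2150×0.085 = (1−0.283)·S10·0.634.
S10 = 182.75/(0.634×0.717) = 402.02 kg/h.
Recycle S8 = 0.283×402.02 = 113.77 kg/h.
Combined feed S14 = 2150 + 113.77 = 2263.8 kg/h.
Overhead S6 = S14 − S10 = 2263.8 − 402.02 = 1861.8 kg/h.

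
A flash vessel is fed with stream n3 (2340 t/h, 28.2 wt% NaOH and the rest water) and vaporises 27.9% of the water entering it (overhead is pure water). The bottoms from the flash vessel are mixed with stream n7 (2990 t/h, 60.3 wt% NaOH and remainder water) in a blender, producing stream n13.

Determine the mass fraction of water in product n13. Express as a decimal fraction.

Vapour removed = 0.279×0.718×2340 = 468.75 t/h; concentrate = 1871.2 t/h.
water reaching the mixer = 1211.4 (from concentrate) + 2990×0.397 = 2398.4 t/h.
Product flow = 1871.2 + 2990 = 4861.2 t/h; water fraction = 0.493.

0.493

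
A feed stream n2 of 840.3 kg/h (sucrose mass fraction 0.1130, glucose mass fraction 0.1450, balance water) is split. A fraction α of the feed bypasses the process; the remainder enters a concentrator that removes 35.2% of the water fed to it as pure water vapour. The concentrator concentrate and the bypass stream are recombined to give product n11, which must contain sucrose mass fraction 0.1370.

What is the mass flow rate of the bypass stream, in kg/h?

276.7 kg/h

All 840.3×0.113 = 94.954 kg/h of sucrose reaches n11, so n11 = 94.954/0.137 = 693.09 kg/h and vapour = 147.21 kg/h.
The evaporator receives (1−α)·840.3 of feed at 0.742 water and removes 0.352 of that water:
0.352×0.742×(1−α)×840.3 = 147.21
(1−α) = 147.21/219.47 = 0.6707;  α = 0.3293.
Bypass flow = 0.3293×840.3 = 276.69 kg/h.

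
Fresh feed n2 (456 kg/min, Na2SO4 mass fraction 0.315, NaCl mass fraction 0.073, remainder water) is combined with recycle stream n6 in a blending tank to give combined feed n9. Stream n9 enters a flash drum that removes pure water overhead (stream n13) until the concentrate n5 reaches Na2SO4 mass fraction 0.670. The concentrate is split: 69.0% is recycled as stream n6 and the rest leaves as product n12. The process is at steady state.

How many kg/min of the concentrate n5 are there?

Overall Na2SO4 balance (none leaves overhead): Na2SO4 in fresh feed = Na2SO4 in product, i.e. 456×0.315 = (1−0.690)·n5·0.670.
n5 = 143.64/(0.670×0.310) = 691.57 kg/min.

691.6 kg/min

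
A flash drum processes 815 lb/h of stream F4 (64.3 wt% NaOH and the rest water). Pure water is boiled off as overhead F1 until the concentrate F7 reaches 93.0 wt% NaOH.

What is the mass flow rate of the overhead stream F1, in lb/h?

NaOH is conserved: 815×0.643 = 524.04 lb/h all reports to the concentrate.
Concentrate = 524.04/(target fraction) = 563.49 lb/h.
Overhead = 815 − 563.49 = 251.51 lb/h.

251.5 lb/h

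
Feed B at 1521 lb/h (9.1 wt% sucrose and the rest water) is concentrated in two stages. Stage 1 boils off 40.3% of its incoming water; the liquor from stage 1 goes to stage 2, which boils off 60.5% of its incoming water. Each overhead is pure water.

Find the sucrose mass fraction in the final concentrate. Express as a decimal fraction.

0.2980

water in feed = 1521×0.909 = 1382.6 lb/h.
After stage 1: water left = (1−0.403)×1382.6 = 825.41; stream total = 963.82 lb/h.
After stage 2: water left = (1−0.605)×825.41 = 326.04; final concentrate = 464.45 lb/h.
sucrose fraction = 138.41/464.45 = 0.2980.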